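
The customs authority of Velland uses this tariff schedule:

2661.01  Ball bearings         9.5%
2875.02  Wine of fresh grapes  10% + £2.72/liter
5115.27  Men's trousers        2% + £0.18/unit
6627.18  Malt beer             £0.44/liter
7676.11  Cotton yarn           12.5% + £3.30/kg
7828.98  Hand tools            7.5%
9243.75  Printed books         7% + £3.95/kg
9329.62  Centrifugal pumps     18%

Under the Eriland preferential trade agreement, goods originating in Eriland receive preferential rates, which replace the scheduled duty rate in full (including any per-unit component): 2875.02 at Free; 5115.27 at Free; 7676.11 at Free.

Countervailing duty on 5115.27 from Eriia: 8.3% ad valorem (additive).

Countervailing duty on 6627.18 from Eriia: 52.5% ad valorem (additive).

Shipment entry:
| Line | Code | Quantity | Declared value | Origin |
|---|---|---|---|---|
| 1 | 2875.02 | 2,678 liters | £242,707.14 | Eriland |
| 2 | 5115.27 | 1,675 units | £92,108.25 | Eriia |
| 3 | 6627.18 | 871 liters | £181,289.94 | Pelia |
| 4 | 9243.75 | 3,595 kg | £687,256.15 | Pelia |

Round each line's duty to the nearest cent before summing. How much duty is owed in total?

Line 1 (2875.02, Eriland, 2,678 liters, £242,707.14):
Base rate for 2875.02 is 10% + £2.72/liter.
Origin Eriland qualifies under the Velland–Eriland agreement and 2875.02 is covered: preferential rate Free applies instead.
Duty = £242,707.14 × 0% = £0.00.
Line 2 (5115.27, Eriia, 1,675 units, £92,108.25):
Base rate for 5115.27 is 2% + £0.18/unit.
5115.27 has an FTA preferential rate, but origin Eriia is not Eriland; base rate stands.
Additional duty on 5115.27 from Eriia: +8.3%. Applied ad valorem rate: 2% + 8.3% = 10.3%.
Duty = £92,108.25 × 10.3% + 1,675 × £0.18 = £9,788.65.
Line 3 (6627.18, Pelia, 871 liters, £181,289.94):
Base rate for 6627.18 is £0.44/liter.
The additional-duty order on 6627.18 targets Eriia, not Pelia; it does not apply.
Duty = 871 × £0.44 = £383.24.
Line 4 (9243.75, Pelia, 3,595 kg, £687,256.15):
Base rate for 9243.75 is 7% + £3.95/kg.
Duty = £687,256.15 × 7% + 3,595 × £3.95 = £62,308.18.
Total = £0.00 + £9,788.65 + £383.24 + £62,308.18 = £72,480.07.

£72,480.07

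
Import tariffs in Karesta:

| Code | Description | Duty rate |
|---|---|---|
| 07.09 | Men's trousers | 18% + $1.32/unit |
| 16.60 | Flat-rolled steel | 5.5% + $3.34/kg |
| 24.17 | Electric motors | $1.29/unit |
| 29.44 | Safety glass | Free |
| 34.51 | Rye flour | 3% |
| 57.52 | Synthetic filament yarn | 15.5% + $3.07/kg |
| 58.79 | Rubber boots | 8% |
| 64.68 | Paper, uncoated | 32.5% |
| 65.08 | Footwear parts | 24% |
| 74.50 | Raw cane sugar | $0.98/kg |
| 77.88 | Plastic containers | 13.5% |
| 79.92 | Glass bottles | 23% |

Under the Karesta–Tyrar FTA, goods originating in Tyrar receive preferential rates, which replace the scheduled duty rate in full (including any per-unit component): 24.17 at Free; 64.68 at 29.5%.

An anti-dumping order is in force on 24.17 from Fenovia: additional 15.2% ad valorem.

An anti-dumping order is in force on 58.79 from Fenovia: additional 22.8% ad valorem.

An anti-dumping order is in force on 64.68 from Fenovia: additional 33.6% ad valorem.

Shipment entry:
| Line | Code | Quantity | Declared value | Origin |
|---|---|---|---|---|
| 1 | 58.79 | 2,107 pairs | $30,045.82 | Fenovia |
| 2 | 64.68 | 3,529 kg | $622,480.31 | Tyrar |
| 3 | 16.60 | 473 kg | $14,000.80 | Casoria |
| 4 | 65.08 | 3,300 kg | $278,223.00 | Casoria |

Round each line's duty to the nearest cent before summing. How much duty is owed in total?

Line 1 (58.79, Fenovia, 2,107 pairs, $30,045.82):
Base rate for 58.79 is 8%.
Additional duty on 58.79 from Fenovia: +22.8%. Applied ad valorem rate: 8% + 22.8% = 30.8%.
Duty = $30,045.82 × 30.8% = $9,254.11.
Line 2 (64.68, Tyrar, 3,529 kg, $622,480.31):
Base rate for 64.68 is 32.5%.
Origin Tyrar qualifies under the Karesta–Tyrar agreement and 64.68 is covered: preferential rate 29.5% applies instead.
The additional-duty order on 64.68 targets Fenovia, not Tyrar; it does not apply.
Duty = $622,480.31 × 29.5% = $183,631.69.
Line 3 (16.60, Casoria, 473 kg, $14,000.80):
Base rate for 16.60 is 5.5% + $3.34/kg.
Duty = $14,000.80 × 5.5% + 473 × $3.34 = $2,349.86.
Line 4 (65.08, Casoria, 3,300 kg, $278,223.00):
Base rate for 65.08 is 24%.
Duty = $278,223.00 × 24% = $66,773.52.
Total = $9,254.11 + $183,631.69 + $2,349.86 + $66,773.52 = $262,009.18.

$262,009.18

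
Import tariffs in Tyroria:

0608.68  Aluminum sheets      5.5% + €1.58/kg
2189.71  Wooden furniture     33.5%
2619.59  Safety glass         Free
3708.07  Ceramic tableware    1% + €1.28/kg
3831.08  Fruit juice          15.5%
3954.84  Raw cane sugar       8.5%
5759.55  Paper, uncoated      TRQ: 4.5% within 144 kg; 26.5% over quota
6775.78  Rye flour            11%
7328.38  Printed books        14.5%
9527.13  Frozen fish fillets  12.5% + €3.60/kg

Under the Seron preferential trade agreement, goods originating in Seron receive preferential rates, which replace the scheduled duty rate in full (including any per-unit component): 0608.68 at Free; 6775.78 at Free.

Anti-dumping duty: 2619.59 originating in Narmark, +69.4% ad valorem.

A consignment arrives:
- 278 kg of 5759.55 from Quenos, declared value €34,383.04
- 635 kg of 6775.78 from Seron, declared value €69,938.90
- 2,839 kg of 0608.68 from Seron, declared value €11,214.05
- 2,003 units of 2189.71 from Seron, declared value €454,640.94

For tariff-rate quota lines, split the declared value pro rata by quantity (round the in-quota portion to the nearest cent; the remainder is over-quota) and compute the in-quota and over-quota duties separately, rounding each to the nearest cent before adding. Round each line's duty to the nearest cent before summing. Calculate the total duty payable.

€157,498.04

Line 1 (5759.55, Quenos, 278 kg, €34,383.04):
Code 5759.55 is under a tariff-rate quota (threshold 144 kg). In-quota: 144 kg at 4.5%; over-quota: 134 kg at 26.5%.
Pro-rata value split: in-quota = €34,383.04 × 144/278 = €17,809.92; over-quota = €34,383.04 − €17,809.92 = €16,573.12.
In-quota duty = €17,809.92 × 4.5% = €801.45. Over-quota duty = €16,573.12 × 26.5% = €4,391.88.
Line duty = €801.45 + €4,391.88 = €5,193.33.
Line 2 (6775.78, Seron, 635 kg, €69,938.90):
Base rate for 6775.78 is 11%.
Origin Seron qualifies under the Tyroria–Seron agreement and 6775.78 is covered: preferential rate Free applies instead.
Duty = €69,938.90 × 0% = €0.00.
Line 3 (0608.68, Seron, 2,839 kg, €11,214.05):
Base rate for 0608.68 is 5.5% + €1.58/kg.
Origin Seron qualifies under the Tyroria–Seron agreement and 0608.68 is covered: preferential rate Free applies instead.
Duty = €11,214.05 × 0% = €0.00.
Line 4 (2189.71, Seron, 2,003 units, €454,640.94):
Base rate for 2189.71 is 33.5%.
Origin Seron is the FTA partner but 2189.71 is not on the preference list; base rate stands.
Duty = €454,640.94 × 33.5% = €152,304.71.
Total = €5,193.33 + €0.00 + €0.00 + €152,304.71 = €157,498.04.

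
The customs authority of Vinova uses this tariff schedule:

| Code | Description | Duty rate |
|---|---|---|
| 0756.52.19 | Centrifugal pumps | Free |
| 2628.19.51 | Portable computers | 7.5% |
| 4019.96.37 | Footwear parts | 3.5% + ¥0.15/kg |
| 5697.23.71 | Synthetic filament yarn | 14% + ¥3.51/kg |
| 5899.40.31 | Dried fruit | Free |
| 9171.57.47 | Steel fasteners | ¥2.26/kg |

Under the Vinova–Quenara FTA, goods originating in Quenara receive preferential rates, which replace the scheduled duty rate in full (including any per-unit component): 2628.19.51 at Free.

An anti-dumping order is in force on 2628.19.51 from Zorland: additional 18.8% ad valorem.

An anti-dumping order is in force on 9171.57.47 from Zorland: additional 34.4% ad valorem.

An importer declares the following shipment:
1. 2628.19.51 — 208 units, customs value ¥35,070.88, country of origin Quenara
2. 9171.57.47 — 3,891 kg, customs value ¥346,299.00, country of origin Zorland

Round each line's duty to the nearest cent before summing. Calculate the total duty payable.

¥127,920.52

Line 1 (2628.19.51, Quenara, 208 units, ¥35,070.88):
Base rate for 2628.19.51 is 7.5%.
Origin Quenara qualifies under the Vinova–Quenara agreement and 2628.19.51 is covered: preferential rate Free applies instead.
The additional-duty order on 2628.19.51 targets Zorland, not Quenara; it does not apply.
Duty = ¥35,070.88 × 0% = ¥0.00.
Line 2 (9171.57.47, Zorland, 3,891 kg, ¥346,299.00):
Base rate for 9171.57.47 is ¥2.26/kg.
Additional duty on 9171.57.47 from Zorland: +34.4% ad valorem. Applied ad valorem rate = 34.4%.
Duty = ¥346,299.00 × 34.4% + 3,891 × ¥2.26 = ¥127,920.52.
Total = ¥0.00 + ¥127,920.52 = ¥127,920.52.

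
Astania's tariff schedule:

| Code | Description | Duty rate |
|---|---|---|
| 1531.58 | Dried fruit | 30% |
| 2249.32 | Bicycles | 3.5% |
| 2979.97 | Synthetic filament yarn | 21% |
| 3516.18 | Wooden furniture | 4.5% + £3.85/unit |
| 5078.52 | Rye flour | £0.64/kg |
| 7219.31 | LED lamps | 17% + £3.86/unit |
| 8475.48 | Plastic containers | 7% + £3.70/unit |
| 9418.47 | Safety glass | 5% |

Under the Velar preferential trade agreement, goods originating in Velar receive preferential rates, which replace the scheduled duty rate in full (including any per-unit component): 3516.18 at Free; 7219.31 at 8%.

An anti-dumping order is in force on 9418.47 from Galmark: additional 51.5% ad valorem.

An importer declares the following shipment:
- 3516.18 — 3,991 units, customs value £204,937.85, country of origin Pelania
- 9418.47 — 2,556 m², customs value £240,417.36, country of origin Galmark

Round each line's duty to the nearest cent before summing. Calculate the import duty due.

£160,423.36

Line 1 (3516.18, Pelania, 3,991 units, £204,937.85):
Base rate for 3516.18 is 4.5% + £3.85/unit.
3516.18 has an FTA preferential rate, but origin Pelania is not Velar; base rate stands.
Duty = £204,937.85 × 4.5% + 3,991 × £3.85 = £24,587.55.
Line 2 (9418.47, Galmark, 2,556 m², £240,417.36):
Base rate for 9418.47 is 5%.
Additional duty on 9418.47 from Galmark: +51.5%. Applied ad valorem rate: 5% + 51.5% = 56.5%.
Duty = £240,417.36 × 56.5% = £135,835.81.
Total = £24,587.55 + £135,835.81 = £160,423.36.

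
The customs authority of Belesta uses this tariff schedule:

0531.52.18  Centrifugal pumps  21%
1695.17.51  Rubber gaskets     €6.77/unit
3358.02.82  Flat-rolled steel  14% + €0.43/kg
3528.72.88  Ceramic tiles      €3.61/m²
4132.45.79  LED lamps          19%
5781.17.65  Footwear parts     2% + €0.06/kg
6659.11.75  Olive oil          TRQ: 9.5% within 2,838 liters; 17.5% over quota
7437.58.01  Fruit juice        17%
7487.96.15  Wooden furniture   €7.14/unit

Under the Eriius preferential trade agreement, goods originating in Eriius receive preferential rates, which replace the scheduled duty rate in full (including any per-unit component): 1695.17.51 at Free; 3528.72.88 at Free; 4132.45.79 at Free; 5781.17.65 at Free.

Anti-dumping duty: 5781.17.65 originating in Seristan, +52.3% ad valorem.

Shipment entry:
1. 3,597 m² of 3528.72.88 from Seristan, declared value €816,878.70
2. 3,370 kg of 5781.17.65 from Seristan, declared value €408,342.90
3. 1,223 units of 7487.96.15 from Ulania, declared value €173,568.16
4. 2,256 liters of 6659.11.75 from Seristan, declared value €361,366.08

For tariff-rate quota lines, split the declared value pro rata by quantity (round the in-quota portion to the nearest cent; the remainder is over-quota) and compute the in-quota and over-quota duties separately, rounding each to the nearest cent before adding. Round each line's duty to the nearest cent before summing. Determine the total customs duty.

€277,979.56

Line 1 (3528.72.88, Seristan, 3,597 m², €816,878.70):
Base rate for 3528.72.88 is €3.61/m².
3528.72.88 has an FTA preferential rate, but origin Seristan is not Eriius; base rate stands.
Duty = 3,597 × €3.61 = €12,985.17.
Line 2 (5781.17.65, Seristan, 3,370 kg, €408,342.90):
Base rate for 5781.17.65 is 2% + €0.06/kg.
5781.17.65 has an FTA preferential rate, but origin Seristan is not Eriius; base rate stands.
Additional duty on 5781.17.65 from Seristan: +52.3%. Applied ad valorem rate: 2% + 52.3% = 54.3%.
Duty = €408,342.90 × 54.3% + 3,370 × €0.06 = €221,932.39.
Line 3 (7487.96.15, Ulania, 1,223 units, €173,568.16):
Base rate for 7487.96.15 is €7.14/unit.
Duty = 1,223 × €7.14 = €8,732.22.
Line 4 (6659.11.75, Seristan, 2,256 liters, €361,366.08):
Code 6659.11.75 is under a tariff-rate quota (threshold 2,838 liters). Quantity 2,256 liters is within the quota, so the in-quota rate 9.5% applies to the full value.
Duty = €361,366.08 × 9.5% = €34,329.78.
Total = €12,985.17 + €221,932.39 + €8,732.22 + €34,329.78 = €277,979.56.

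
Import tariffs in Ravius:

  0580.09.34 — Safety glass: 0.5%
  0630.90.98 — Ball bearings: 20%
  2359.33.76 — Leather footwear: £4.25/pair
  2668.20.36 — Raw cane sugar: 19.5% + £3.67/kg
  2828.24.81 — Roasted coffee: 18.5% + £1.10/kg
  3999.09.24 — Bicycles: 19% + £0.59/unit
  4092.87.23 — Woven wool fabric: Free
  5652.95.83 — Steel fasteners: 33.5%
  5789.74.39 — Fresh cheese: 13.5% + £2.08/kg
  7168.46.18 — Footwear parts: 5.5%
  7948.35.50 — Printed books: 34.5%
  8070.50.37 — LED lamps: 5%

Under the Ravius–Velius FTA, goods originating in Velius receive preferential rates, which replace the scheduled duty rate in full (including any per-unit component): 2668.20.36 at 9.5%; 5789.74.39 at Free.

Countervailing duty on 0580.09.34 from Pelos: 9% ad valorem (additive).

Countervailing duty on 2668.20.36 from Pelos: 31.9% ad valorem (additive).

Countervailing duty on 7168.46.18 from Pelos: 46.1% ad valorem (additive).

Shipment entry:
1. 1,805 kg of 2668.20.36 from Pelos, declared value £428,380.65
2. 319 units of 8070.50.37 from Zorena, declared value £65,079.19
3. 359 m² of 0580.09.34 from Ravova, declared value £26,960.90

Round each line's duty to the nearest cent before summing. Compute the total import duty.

£230,200.76

Line 1 (2668.20.36, Pelos, 1,805 kg, £428,380.65):
Base rate for 2668.20.36 is 19.5% + £3.67/kg.
2668.20.36 has an FTA preferential rate, but origin Pelos is not Velius; base rate stands.
Additional duty on 2668.20.36 from Pelos: +31.9%. Applied ad valorem rate: 19.5% + 31.9% = 51.4%.
Duty = £428,380.65 × 51.4% + 1,805 × £3.67 = £226,812.00.
Line 2 (8070.50.37, Zorena, 319 units, £65,079.19):
Base rate for 8070.50.37 is 5%.
Duty = £65,079.19 × 5% = £3,253.96.
Line 3 (0580.09.34, Ravova, 359 m², £26,960.90):
Base rate for 0580.09.34 is 0.5%.
The additional-duty order on 0580.09.34 targets Pelos, not Ravova; it does not apply.
Duty = £26,960.90 × 0.5% = £134.80.
Total = £226,812.00 + £3,253.96 + £134.80 = £230,200.76.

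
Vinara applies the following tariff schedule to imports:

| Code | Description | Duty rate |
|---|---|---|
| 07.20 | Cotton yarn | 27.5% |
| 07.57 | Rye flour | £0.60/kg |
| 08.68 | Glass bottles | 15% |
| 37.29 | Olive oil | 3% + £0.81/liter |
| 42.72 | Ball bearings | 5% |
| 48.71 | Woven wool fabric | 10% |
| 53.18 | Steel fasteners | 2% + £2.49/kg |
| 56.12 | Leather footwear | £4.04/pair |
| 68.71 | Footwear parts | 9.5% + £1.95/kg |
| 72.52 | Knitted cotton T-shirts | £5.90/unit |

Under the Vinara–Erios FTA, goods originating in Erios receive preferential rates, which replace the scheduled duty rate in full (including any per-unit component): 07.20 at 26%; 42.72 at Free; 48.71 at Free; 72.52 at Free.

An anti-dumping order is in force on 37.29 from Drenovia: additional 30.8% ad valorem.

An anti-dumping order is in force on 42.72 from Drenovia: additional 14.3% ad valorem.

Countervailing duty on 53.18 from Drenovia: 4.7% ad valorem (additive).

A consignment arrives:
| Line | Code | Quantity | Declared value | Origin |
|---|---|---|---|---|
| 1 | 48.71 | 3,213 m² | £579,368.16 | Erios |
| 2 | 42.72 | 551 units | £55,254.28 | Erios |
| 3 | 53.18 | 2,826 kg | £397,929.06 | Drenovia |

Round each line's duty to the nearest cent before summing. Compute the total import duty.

£33,697.99

Line 1 (48.71, Erios, 3,213 m², £579,368.16):
Base rate for 48.71 is 10%.
Origin Erios qualifies under the Vinara–Erios agreement and 48.71 is covered: preferential rate Free applies instead.
Duty = £579,368.16 × 0% = £0.00.
Line 2 (42.72, Erios, 551 units, £55,254.28):
Base rate for 42.72 is 5%.
Origin Erios qualifies under the Vinara–Erios agreement and 42.72 is covered: preferential rate Free applies instead.
The additional-duty order on 42.72 targets Drenovia, not Erios; it does not apply.
Duty = £55,254.28 × 0% = £0.00.
Line 3 (53.18, Drenovia, 2,826 kg, £397,929.06):
Base rate for 53.18 is 2% + £2.49/kg.
Additional duty on 53.18 from Drenovia: +4.7%. Applied ad valorem rate: 2% + 4.7% = 6.7%.
Duty = £397,929.06 × 6.7% + 2,826 × £2.49 = £33,697.99.
Total = £0.00 + £0.00 + £33,697.99 = £33,697.99.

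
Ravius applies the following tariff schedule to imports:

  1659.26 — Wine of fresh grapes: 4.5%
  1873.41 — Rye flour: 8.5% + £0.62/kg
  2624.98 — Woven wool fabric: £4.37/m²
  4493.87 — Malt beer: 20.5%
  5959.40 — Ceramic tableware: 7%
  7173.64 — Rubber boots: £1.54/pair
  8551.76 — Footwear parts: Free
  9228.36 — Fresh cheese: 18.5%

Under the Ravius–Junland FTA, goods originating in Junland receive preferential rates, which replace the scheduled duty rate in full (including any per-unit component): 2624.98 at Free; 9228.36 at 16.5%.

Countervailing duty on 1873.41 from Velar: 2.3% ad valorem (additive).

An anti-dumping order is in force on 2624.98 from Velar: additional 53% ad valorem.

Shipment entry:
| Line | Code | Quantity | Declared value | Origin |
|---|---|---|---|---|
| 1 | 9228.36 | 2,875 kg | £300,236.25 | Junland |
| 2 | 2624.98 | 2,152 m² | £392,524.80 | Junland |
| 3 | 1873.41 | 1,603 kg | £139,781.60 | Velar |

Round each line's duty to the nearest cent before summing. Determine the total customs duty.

£65,629.25

Line 1 (9228.36, Junland, 2,875 kg, £300,236.25):
Base rate for 9228.36 is 18.5%.
Origin Junland qualifies under the Ravius–Junland agreement and 9228.36 is covered: preferential rate 16.5% applies instead.
Duty = £300,236.25 × 16.5% = £49,538.98.
Line 2 (2624.98, Junland, 2,152 m², £392,524.80):
Base rate for 2624.98 is £4.37/m².
Origin Junland qualifies under the Ravius–Junland agreement and 2624.98 is covered: preferential rate Free applies instead.
The additional-duty order on 2624.98 targets Velar, not Junland; it does not apply.
Duty = £392,524.80 × 0% = £0.00.
Line 3 (1873.41, Velar, 1,603 kg, £139,781.60):
Base rate for 1873.41 is 8.5% + £0.62/kg.
Additional duty on 1873.41 from Velar: +2.3%. Applied ad valorem rate: 8.5% + 2.3% = 10.8%.
Duty = £139,781.60 × 10.8% + 1,603 × £0.62 = £16,090.27.
Total = £49,538.98 + £0.00 + £16,090.27 = £65,629.25.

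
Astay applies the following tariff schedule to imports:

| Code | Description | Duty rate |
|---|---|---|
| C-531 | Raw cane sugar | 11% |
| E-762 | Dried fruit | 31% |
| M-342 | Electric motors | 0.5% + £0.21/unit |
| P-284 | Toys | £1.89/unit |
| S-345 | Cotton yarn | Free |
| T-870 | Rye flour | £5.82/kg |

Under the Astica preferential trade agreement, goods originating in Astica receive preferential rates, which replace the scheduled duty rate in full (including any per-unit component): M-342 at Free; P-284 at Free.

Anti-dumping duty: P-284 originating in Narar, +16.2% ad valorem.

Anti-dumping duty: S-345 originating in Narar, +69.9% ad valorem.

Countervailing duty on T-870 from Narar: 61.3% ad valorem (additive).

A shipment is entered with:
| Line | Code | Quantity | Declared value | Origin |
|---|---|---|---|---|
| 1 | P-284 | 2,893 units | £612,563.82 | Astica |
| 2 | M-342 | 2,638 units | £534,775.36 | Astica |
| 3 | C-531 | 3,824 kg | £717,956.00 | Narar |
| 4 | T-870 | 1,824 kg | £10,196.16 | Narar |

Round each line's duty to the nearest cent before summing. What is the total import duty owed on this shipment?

Line 1 (P-284, Astica, 2,893 units, £612,563.82):
Base rate for P-284 is £1.89/unit.
Origin Astica qualifies under the Astay–Astica agreement and P-284 is covered: preferential rate Free applies instead.
The additional-duty order on P-284 targets Narar, not Astica; it does not apply.
Duty = £612,563.82 × 0% = £0.00.
Line 2 (M-342, Astica, 2,638 units, £534,775.36):
Base rate for M-342 is 0.5% + £0.21/unit.
Origin Astica qualifies under the Astay–Astica agreement and M-342 is covered: preferential rate Free applies instead.
Duty = £534,775.36 × 0% = £0.00.
Line 3 (C-531, Narar, 3,824 kg, £717,956.00):
Base rate for C-531 is 11%.
Duty = £717,956.00 × 11% = £78,975.16.
Line 4 (T-870, Narar, 1,824 kg, £10,196.16):
Base rate for T-870 is £5.82/kg.
Additional duty on T-870 from Narar: +61.3% ad valorem. Applied ad valorem rate = 61.3%.
Duty = £10,196.16 × 61.3% + 1,824 × £5.82 = £16,865.93.
Total = £0.00 + £0.00 + £78,975.16 + £16,865.93 = £95,841.09.

£95,841.09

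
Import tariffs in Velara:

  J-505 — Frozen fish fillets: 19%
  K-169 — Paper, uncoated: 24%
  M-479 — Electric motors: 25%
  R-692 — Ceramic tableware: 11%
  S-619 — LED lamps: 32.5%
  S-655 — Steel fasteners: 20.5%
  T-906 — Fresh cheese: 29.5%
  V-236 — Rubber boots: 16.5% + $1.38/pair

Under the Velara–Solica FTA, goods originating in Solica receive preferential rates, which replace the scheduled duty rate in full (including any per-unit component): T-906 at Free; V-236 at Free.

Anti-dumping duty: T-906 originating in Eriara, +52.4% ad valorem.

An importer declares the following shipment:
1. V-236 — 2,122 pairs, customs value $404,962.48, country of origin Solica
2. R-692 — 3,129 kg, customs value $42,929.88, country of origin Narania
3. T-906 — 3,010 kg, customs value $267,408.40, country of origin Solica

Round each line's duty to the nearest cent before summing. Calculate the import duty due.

Line 1 (V-236, Solica, 2,122 pairs, $404,962.48):
Base rate for V-236 is 16.5% + $1.38/pair.
Origin Solica qualifies under the Velara–Solica agreement and V-236 is covered: preferential rate Free applies instead.
Duty = $404,962.48 × 0% = $0.00.
Line 2 (R-692, Narania, 3,129 kg, $42,929.88):
Base rate for R-692 is 11%.
Duty = $42,929.88 × 11% = $4,722.29.
Line 3 (T-906, Solica, 3,010 kg, $267,408.40):
Base rate for T-906 is 29.5%.
Origin Solica qualifies under the Velara–Solica agreement and T-906 is covered: preferential rate Free applies instead.
The additional-duty order on T-906 targets Eriara, not Solica; it does not apply.
Duty = $267,408.40 × 0% = $0.00.
Total = $0.00 + $4,722.29 + $0.00 = $4,722.29.

$4,722.29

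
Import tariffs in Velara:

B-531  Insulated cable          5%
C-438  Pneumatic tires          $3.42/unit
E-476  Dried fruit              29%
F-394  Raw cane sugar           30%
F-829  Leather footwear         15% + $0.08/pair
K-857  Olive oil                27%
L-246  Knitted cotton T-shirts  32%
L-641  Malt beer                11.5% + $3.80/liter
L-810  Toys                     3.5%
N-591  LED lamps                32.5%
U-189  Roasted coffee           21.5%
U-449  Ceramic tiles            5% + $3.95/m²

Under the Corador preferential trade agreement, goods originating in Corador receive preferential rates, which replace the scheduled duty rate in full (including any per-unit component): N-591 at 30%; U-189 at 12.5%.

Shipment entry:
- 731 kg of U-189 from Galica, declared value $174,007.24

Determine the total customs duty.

Line 1 (U-189, Galica, 731 kg, $174,007.24):
Base rate for U-189 is 21.5%.
U-189 has an FTA preferential rate, but origin Galica is not Corador; base rate stands.
Duty = $174,007.24 × 21.5% = $37,411.56.

$37,411.56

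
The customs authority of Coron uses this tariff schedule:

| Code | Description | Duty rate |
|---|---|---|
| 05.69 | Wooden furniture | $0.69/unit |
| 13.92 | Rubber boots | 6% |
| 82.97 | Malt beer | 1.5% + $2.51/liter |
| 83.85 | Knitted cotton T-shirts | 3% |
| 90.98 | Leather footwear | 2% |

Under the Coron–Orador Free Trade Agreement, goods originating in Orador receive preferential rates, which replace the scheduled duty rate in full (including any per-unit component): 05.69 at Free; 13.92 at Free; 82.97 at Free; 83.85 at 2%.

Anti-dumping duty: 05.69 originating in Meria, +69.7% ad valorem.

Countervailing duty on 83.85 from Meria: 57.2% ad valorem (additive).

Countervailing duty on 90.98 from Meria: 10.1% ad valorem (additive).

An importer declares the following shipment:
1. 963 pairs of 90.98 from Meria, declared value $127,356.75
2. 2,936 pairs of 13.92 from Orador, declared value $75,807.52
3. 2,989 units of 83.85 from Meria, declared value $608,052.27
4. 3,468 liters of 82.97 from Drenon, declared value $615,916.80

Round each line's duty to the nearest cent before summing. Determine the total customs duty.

$399,401.07

Line 1 (90.98, Meria, 963 pairs, $127,356.75):
Base rate for 90.98 is 2%.
Additional duty on 90.98 from Meria: +10.1%. Applied ad valorem rate: 2% + 10.1% = 12.1%.
Duty = $127,356.75 × 12.1% = $15,410.17.
Line 2 (13.92, Orador, 2,936 pairs, $75,807.52):
Base rate for 13.92 is 6%.
Origin Orador qualifies under the Coron–Orador agreement and 13.92 is covered: preferential rate Free applies instead.
Duty = $75,807.52 × 0% = $0.00.
Line 3 (83.85, Meria, 2,989 units, $608,052.27):
Base rate for 83.85 is 3%.
83.85 has an FTA preferential rate, but origin Meria is not Orador; base rate stands.
Additional duty on 83.85 from Meria: +57.2%. Applied ad valorem rate: 3% + 57.2% = 60.2%.
Duty = $608,052.27 × 60.2% = $366,047.47.
Line 4 (82.97, Drenon, 3,468 liters, $615,916.80):
Base rate for 82.97 is 1.5% + $2.51/liter.
82.97 has an FTA preferential rate, but origin Drenon is not Orador; base rate stands.
Duty = $615,916.80 × 1.5% + 3,468 × $2.51 = $17,943.43.
Total = $15,410.17 + $0.00 + $366,047.47 + $17,943.43 = $399,401.07.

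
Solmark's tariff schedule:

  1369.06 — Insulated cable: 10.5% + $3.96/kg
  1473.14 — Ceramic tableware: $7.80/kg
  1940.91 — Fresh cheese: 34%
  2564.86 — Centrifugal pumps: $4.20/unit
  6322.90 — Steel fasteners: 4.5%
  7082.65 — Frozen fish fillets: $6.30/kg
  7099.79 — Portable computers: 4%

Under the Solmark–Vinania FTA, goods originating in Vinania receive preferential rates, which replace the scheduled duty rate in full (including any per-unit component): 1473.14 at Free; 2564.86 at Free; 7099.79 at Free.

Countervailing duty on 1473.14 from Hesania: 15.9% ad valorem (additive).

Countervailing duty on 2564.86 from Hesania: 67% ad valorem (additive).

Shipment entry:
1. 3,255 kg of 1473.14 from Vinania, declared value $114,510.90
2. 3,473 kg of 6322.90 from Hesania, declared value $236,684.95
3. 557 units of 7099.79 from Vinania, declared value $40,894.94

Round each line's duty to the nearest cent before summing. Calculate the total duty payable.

$10,650.82

Line 1 (1473.14, Vinania, 3,255 kg, $114,510.90):
Base rate for 1473.14 is $7.80/kg.
Origin Vinania qualifies under the Solmark–Vinania agreement and 1473.14 is covered: preferential rate Free applies instead.
The additional-duty order on 1473.14 targets Hesania, not Vinania; it does not apply.
Duty = $114,510.90 × 0% = $0.00.
Line 2 (6322.90, Hesania, 3,473 kg, $236,684.95):
Base rate for 6322.90 is 4.5%.
Duty = $236,684.95 × 4.5% = $10,650.82.
Line 3 (7099.79, Vinania, 557 units, $40,894.94):
Base rate for 7099.79 is 4%.
Origin Vinania qualifies under the Solmark–Vinania agreement and 7099.79 is covered: preferential rate Free applies instead.
Duty = $40,894.94 × 0% = $0.00.
Total = $0.00 + $10,650.82 + $0.00 = $10,650.82.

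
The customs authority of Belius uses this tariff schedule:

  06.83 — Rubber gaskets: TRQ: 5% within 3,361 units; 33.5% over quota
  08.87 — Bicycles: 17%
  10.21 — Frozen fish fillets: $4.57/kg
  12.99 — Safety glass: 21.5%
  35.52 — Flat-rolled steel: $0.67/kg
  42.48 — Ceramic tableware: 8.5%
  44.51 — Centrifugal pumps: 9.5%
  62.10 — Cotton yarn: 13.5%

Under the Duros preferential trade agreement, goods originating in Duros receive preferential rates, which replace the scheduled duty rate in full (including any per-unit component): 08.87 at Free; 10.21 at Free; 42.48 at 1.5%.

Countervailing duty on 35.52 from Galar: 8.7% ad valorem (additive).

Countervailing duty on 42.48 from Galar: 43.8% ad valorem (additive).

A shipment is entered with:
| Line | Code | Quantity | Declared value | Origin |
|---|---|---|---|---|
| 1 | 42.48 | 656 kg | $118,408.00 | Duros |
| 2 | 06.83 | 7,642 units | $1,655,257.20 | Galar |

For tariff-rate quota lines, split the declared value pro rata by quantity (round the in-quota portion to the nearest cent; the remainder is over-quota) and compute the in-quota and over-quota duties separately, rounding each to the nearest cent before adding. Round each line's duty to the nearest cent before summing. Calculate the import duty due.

$348,809.39

Line 1 (42.48, Duros, 656 kg, $118,408.00):
Base rate for 42.48 is 8.5%.
Origin Duros qualifies under the Belius–Duros agreement and 42.48 is covered: preferential rate 1.5% applies instead.
The additional-duty order on 42.48 targets Galar, not Duros; it does not apply.
Duty = $118,408.00 × 1.5% = $1,776.12.
Line 2 (06.83, Galar, 7,642 units, $1,655,257.20):
Code 06.83 is under a tariff-rate quota (threshold 3,361 units). In-quota: 3,361 units at 5%; over-quota: 4,281 units at 33.5%.
Pro-rata value split: in-quota = $1,655,257.20 × 3,361/7,642 = $727,992.60; over-quota = $1,655,257.20 − $727,992.60 = $927,264.60.
In-quota duty = $727,992.60 × 5% = $36,399.63. Over-quota duty = $927,264.60 × 33.5% = $310,633.64.
Line duty = $36,399.63 + $310,633.64 = $347,033.27.
Total = $1,776.12 + $347,033.27 = $348,809.39.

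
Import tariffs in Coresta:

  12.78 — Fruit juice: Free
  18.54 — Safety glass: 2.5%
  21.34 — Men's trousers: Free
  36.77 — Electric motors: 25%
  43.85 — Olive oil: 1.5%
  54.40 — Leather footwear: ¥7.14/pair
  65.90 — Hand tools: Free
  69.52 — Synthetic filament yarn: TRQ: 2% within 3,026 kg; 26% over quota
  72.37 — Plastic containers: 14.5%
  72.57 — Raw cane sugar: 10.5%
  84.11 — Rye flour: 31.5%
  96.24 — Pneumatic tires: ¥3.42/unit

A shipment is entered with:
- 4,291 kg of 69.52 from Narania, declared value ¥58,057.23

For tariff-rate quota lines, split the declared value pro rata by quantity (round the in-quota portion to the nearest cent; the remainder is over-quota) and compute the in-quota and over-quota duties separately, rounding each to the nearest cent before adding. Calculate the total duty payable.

¥5,268.86

Line 1 (69.52, Narania, 4,291 kg, ¥58,057.23):
Code 69.52 is under a tariff-rate quota (threshold 3,026 kg). In-quota: 3,026 kg at 2%; over-quota: 1,265 kg at 26%.
Pro-rata value split: in-quota = ¥58,057.23 × 3,026/4,291 = ¥40,941.78; over-quota = ¥58,057.23 − ¥40,941.78 = ¥17,115.45.
In-quota duty = ¥40,941.78 × 2% = ¥818.84. Over-quota duty = ¥17,115.45 × 26% = ¥4,450.02.
Line duty = ¥818.84 + ¥4,450.02 = ¥5,268.86.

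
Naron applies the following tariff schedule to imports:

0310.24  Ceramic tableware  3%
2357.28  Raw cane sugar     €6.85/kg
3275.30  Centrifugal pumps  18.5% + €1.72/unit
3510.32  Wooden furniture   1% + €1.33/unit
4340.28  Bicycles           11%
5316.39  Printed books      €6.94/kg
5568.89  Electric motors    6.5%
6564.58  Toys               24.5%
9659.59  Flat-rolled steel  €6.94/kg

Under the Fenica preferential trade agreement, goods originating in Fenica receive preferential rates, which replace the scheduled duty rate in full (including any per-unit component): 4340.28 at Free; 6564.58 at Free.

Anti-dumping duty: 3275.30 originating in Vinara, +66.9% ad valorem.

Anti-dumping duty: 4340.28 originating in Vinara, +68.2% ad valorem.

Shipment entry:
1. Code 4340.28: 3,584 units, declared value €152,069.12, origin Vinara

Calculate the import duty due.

€120,438.74

Line 1 (4340.28, Vinara, 3,584 units, €152,069.12):
Base rate for 4340.28 is 11%.
4340.28 has an FTA preferential rate, but origin Vinara is not Fenica; base rate stands.
Additional duty on 4340.28 from Vinara: +68.2%. Applied ad valorem rate: 11% + 68.2% = 79.2%.
Duty = €152,069.12 × 79.2% = €120,438.74.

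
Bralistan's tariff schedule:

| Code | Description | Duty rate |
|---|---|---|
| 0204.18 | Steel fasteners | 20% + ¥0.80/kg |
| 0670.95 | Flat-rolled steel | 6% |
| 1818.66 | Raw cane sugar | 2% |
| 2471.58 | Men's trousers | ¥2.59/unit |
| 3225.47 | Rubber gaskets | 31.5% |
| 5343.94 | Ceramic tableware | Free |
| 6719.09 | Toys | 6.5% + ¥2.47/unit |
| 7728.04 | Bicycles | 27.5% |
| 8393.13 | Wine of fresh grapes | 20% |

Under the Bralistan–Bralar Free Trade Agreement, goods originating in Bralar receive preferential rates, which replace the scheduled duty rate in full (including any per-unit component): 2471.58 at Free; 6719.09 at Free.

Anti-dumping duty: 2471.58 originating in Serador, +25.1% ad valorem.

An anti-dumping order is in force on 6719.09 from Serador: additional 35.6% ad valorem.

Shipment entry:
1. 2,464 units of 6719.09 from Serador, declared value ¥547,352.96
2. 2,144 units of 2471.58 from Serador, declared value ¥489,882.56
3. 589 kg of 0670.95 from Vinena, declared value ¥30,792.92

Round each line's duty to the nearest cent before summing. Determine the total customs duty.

Line 1 (6719.09, Serador, 2,464 units, ¥547,352.96):
Base rate for 6719.09 is 6.5% + ¥2.47/unit.
6719.09 has an FTA preferential rate, but origin Serador is not Bralar; base rate stands.
Additional duty on 6719.09 from Serador: +35.6%. Applied ad valorem rate: 6.5% + 35.6% = 42.1%.
Duty = ¥547,352.96 × 42.1% + 2,464 × ¥2.47 = ¥236,521.68.
Line 2 (2471.58, Serador, 2,144 units, ¥489,882.56):
Base rate for 2471.58 is ¥2.59/unit.
2471.58 has an FTA preferential rate, but origin Serador is not Bralar; base rate stands.
Additional duty on 2471.58 from Serador: +25.1% ad valorem. Applied ad valorem rate = 25.1%.
Duty = ¥489,882.56 × 25.1% + 2,144 × ¥2.59 = ¥128,513.48.
Line 3 (0670.95, Vinena, 589 kg, ¥30,792.92):
Base rate for 0670.95 is 6%.
Duty = ¥30,792.92 × 6% = ¥1,847.58.
Total = ¥236,521.68 + ¥128,513.48 + ¥1,847.58 = ¥366,882.74.

¥366,882.74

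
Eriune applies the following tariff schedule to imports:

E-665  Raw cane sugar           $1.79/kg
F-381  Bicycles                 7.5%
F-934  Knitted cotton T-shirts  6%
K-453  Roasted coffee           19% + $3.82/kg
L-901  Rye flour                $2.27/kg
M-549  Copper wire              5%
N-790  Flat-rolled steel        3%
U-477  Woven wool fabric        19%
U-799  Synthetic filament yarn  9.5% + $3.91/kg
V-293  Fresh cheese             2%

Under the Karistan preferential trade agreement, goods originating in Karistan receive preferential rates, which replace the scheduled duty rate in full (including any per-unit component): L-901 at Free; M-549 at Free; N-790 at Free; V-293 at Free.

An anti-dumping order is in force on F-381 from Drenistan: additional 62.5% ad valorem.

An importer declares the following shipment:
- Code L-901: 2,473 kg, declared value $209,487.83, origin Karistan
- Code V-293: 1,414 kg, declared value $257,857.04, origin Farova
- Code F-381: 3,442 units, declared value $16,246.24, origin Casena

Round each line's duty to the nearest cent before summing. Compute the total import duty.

$6,375.61

Line 1 (L-901, Karistan, 2,473 kg, $209,487.83):
Base rate for L-901 is $2.27/kg.
Origin Karistan qualifies under the Eriune–Karistan agreement and L-901 is covered: preferential rate Free applies instead.
Duty = $209,487.83 × 0% = $0.00.
Line 2 (V-293, Farova, 1,414 kg, $257,857.04):
Base rate for V-293 is 2%.
V-293 has an FTA preferential rate, but origin Farova is not Karistan; base rate stands.
Duty = $257,857.04 × 2% = $5,157.14.
Line 3 (F-381, Casena, 3,442 units, $16,246.24):
Base rate for F-381 is 7.5%.
The additional-duty order on F-381 targets Drenistan, not Casena; it does not apply.
Duty = $16,246.24 × 7.5% = $1,218.47.
Total = $0.00 + $5,157.14 + $1,218.47 = $6,375.61.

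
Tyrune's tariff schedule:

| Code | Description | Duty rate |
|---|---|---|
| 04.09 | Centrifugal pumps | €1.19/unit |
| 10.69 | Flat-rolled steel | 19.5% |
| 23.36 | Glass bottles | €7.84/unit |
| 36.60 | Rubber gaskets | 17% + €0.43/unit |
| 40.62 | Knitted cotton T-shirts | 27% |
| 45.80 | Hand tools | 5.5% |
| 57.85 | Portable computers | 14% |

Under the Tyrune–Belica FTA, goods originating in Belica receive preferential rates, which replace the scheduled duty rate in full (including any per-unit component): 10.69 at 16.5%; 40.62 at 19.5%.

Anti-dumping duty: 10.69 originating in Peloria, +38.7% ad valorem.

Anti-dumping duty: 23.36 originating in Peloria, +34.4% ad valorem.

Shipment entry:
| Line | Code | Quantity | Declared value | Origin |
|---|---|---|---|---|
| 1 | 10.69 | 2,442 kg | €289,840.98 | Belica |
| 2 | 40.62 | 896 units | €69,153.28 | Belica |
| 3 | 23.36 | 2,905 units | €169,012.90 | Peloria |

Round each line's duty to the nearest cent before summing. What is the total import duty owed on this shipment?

€142,224.29

Line 1 (10.69, Belica, 2,442 kg, €289,840.98):
Base rate for 10.69 is 19.5%.
Origin Belica qualifies under the Tyrune–Belica agreement and 10.69 is covered: preferential rate 16.5% applies instead.
The additional-duty order on 10.69 targets Peloria, not Belica; it does not apply.
Duty = €289,840.98 × 16.5% = €47,823.76.
Line 2 (40.62, Belica, 896 units, €69,153.28):
Base rate for 40.62 is 27%.
Origin Belica qualifies under the Tyrune–Belica agreement and 40.62 is covered: preferential rate 19.5% applies instead.
Duty = €69,153.28 × 19.5% = €13,484.89.
Line 3 (23.36, Peloria, 2,905 units, €169,012.90):
Base rate for 23.36 is €7.84/unit.
Additional duty on 23.36 from Peloria: +34.4% ad valorem. Applied ad valorem rate = 34.4%.
Duty = €169,012.90 × 34.4% + 2,905 × €7.84 = €80,915.64.
Total = €47,823.76 + €13,484.89 + €80,915.64 = €142,224.29.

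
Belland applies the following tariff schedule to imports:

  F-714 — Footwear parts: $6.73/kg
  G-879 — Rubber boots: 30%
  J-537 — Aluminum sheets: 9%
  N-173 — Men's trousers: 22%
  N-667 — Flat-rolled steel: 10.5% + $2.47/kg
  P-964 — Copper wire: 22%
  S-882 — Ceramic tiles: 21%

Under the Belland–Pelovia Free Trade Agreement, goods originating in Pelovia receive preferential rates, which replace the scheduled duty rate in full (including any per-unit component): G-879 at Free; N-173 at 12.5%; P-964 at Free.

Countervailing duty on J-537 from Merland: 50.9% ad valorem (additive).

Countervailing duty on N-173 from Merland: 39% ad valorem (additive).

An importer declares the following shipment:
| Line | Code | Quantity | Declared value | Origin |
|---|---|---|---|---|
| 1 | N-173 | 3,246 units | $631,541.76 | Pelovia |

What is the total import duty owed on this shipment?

$78,942.72

Line 1 (N-173, Pelovia, 3,246 units, $631,541.76):
Base rate for N-173 is 22%.
Origin Pelovia qualifies under the Belland–Pelovia agreement and N-173 is covered: preferential rate 12.5% applies instead.
The additional-duty order on N-173 targets Merland, not Pelovia; it does not apply.
Duty = $631,541.76 × 12.5% = $78,942.72.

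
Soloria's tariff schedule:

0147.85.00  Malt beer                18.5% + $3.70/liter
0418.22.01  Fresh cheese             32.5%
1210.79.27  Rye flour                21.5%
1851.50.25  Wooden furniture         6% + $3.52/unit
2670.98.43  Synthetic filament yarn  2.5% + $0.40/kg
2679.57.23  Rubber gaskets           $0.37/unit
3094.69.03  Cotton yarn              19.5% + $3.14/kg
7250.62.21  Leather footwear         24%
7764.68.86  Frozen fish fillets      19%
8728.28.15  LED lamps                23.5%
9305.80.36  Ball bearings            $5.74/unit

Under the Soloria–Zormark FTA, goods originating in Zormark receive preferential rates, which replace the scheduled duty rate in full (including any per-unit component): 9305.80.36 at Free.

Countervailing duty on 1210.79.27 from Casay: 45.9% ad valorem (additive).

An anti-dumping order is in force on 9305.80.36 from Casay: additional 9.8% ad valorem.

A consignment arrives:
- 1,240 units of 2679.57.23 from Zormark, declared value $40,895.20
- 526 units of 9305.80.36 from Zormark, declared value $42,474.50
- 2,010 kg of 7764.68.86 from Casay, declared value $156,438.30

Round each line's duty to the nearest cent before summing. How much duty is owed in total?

Line 1 (2679.57.23, Zormark, 1,240 units, $40,895.20):
Base rate for 2679.57.23 is $0.37/unit.
Origin Zormark is the FTA partner but 2679.57.23 is not on the preference list; base rate stands.
Duty = 1,240 × $0.37 = $458.80.
Line 2 (9305.80.36, Zormark, 526 units, $42,474.50):
Base rate for 9305.80.36 is $5.74/unit.
Origin Zormark qualifies under the Soloria–Zormark agreement and 9305.80.36 is covered: preferential rate Free applies instead.
The additional-duty order on 9305.80.36 targets Casay, not Zormark; it does not apply.
Duty = $42,474.50 × 0% = $0.00.
Line 3 (7764.68.86, Casay, 2,010 kg, $156,438.30):
Base rate for 7764.68.86 is 19%.
Duty = $156,438.30 × 19% = $29,723.28.
Total = $458.80 + $0.00 + $29,723.28 = $30,182.08.

$30,182.08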